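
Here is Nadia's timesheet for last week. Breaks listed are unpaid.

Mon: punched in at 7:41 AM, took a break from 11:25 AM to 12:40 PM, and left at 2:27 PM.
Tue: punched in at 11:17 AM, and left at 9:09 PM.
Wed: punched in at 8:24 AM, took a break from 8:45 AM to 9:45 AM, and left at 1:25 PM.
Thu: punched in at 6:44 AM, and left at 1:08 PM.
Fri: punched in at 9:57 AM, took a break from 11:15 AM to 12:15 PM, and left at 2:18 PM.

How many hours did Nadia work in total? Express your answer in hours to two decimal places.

Mon: 7:41 AM–2:27 PM = 6 h 46 min; less 75 min break → 5 h 31 min
Tue: 11:17 AM–9:09 PM = 9 h 52 min
Wed: 8:24 AM–1:25 PM = 5 h 1 min; less 60 min break → 4 h 1 min
Thu: 6:44 AM–1:08 PM = 6 h 24 min
Fri: 9:57 AM–2:18 PM = 4 h 21 min; less 60 min break → 3 h 21 min
Total: 5 h 31 min + 9 h 52 min + 4 h 1 min + 6 h 24 min + 3 h 21 min = 29 h 9 min.

29.15 hours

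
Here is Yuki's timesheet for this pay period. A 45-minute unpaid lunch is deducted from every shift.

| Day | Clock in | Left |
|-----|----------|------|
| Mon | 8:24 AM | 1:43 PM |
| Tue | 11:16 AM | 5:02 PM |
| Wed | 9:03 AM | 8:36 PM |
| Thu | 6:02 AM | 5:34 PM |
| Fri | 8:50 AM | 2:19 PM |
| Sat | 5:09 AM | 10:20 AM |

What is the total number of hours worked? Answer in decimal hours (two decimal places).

40.33 hours

Mon: 8:24 AM–1:43 PM = 5 h 19 min; less 45 min break → 4 h 34 min
Tue: 11:16 AM–5:02 PM = 5 h 46 min; less 45 min break → 5 h 1 min
Wed: 9:03 AM–8:36 PM = 11 h 33 min; less 45 min break → 10 h 48 min
Thu: 6:02 AM–5:34 PM = 11 h 32 min; less 45 min break → 10 h 47 min
Fri: 8:50 AM–2:19 PM = 5 h 29 min; less 45 min break → 4 h 44 min
Sat: 5:09 AM–10:20 AM = 5 h 11 min; less 45 min break → 4 h 26 min
Total: 4 h 34 min + 5 h 1 min + 10 h 48 min + 10 h 47 min + 4 h 44 min + 4 h 26 min = 40 h 20 min.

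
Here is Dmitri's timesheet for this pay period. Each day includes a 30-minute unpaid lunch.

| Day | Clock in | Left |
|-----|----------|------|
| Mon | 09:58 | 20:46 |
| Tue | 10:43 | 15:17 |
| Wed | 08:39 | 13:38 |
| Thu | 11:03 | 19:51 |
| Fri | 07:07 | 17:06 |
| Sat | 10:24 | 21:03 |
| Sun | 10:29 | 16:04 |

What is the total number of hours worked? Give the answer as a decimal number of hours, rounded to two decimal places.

51.87 hours

Mon: 09:58–20:46 = 10 h 48 min; less 30 min break → 10 h 18 min
Tue: 10:43–15:17 = 4 h 34 min; less 30 min break → 4 h 4 min
Wed: 08:39–13:38 = 4 h 59 min; less 30 min break → 4 h 29 min
Thu: 11:03–19:51 = 8 h 48 min; less 30 min break → 8 h 18 min
Fri: 07:07–17:06 = 9 h 59 min; less 30 min break → 9 h 29 min
Sat: 10:24–21:03 = 10 h 39 min; less 30 min break → 10 h 9 min
Sun: 10:29–16:04 = 5 h 35 min; less 30 min break → 5 h 5 min
Total: 10 h 18 min + 4 h 4 min + 4 h 29 min + 8 h 18 min + 9 h 29 min + 10 h 9 min + 5 h 5 min = 51 h 52 min.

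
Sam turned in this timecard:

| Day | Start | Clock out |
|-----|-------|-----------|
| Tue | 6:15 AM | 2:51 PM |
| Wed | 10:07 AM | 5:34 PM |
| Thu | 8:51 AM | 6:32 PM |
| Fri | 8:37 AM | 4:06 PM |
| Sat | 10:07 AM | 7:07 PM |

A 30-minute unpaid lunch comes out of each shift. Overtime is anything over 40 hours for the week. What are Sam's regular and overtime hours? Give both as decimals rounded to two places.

Tue: 6:15 AM–2:51 PM = 8 h 36 min; less 30 min break → 8 h 6 min
Wed: 10:07 AM–5:34 PM = 7 h 27 min; less 30 min break → 6 h 57 min
Thu: 8:51 AM–6:32 PM = 9 h 41 min; less 30 min break → 9 h 11 min
Fri: 8:37 AM–4:06 PM = 7 h 29 min; less 30 min break → 6 h 59 min
Sat: 10:07 AM–7:07 PM = 9 h 0 min; less 30 min break → 8 h 30 min
Total worked: 39 h 43 min = 39.72 h.
Threshold 40 h → overtime 0 h 0 min, regular 39 h 43 min.

Regular 39.72 hours, overtime 0.00 hours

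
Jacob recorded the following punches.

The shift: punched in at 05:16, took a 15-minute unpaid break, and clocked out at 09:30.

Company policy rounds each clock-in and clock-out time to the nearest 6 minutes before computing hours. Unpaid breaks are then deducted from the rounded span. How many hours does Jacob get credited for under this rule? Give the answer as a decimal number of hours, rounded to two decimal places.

3.95 hours

The shift: in 05:16→05:18, out 09:30→09:30; 4 h 12 min − 15 min = 3 h 57 min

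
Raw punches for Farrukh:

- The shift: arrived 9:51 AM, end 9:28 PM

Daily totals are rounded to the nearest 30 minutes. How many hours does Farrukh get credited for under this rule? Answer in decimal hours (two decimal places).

11.50 hours

The shift: 9:51 AM–9:28 PM = 11 h 37 min → rounds to 11 h 30 min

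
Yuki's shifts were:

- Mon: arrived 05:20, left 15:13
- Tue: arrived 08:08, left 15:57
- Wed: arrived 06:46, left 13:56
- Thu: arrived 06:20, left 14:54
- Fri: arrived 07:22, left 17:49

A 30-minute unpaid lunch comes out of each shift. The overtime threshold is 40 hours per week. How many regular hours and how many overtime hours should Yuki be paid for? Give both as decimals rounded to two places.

Mon: 05:20–15:13 = 9 h 53 min; less 30 min break → 9 h 23 min
Tue: 08:08–15:57 = 7 h 49 min; less 30 min break → 7 h 19 min
Wed: 06:46–13:56 = 7 h 10 min; less 30 min break → 6 h 40 min
Thu: 06:20–14:54 = 8 h 34 min; less 30 min break → 8 h 4 min
Fri: 07:22–17:49 = 10 h 27 min; less 30 min break → 9 h 57 min
Total worked: 41 h 23 min = 41.38 h.
Threshold 40 h → overtime 1 h 23 min, regular 40 h 0 min.

Regular 40.00 hours, overtime 1.38 hours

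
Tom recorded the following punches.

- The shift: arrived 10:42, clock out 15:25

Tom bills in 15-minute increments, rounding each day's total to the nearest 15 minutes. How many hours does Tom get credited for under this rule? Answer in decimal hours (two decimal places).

4.75 hours

The shift: 10:42–15:25 = 4 h 43 min → rounds to 4 h 45 min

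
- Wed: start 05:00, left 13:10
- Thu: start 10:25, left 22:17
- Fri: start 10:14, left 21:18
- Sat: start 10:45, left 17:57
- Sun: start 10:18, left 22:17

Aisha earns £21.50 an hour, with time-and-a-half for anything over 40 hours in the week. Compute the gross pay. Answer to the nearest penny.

£1191.64

Wed: 05:00–13:10 = 8 h 10 min
Thu: 10:25–22:17 = 11 h 52 min
Fri: 10:14–21:18 = 11 h 4 min
Sat: 10:45–17:57 = 7 h 12 min
Sun: 10:18–22:17 = 11 h 59 min
Total worked: 50 h 17 min = 3017 min.
Regular 40 h 0 min = 2400 min at £21.50/h; overtime 10 h 17 min = 617 min at £32.25/h.
Pay = (2400 × £21.50 + 617 × £32.25) ÷ 60 = £1191.64.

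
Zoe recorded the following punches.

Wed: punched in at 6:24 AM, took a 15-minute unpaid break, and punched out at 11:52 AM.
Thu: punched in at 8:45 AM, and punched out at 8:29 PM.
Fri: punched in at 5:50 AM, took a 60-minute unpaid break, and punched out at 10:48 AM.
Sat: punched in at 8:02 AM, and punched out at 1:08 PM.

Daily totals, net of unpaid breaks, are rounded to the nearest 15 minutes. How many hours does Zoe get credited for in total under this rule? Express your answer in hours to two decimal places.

26.00 hours

Wed: 6:24 AM–11:52 AM = 5 h 28 min − 15 min = 5 h 13 min → rounds to 5 h 15 min
Thu: 8:45 AM–8:29 PM = 11 h 44 min → rounds to 11 h 45 min
Fri: 5:50 AM–10:48 AM = 4 h 58 min − 60 min = 3 h 58 min → rounds to 4 h 0 min
Sat: 8:02 AM–1:08 PM = 5 h 6 min → rounds to 5 h 0 min
Total credited: 26 h 0 min.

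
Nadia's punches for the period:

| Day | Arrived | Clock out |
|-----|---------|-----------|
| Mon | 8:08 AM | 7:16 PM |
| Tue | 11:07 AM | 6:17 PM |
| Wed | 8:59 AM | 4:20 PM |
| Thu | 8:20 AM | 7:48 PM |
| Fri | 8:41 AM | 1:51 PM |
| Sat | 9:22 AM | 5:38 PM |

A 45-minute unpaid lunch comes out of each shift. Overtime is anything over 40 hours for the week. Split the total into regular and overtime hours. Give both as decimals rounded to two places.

Regular 40.00 hours, overtime 6.05 hours

Mon: 8:08 AM–7:16 PM = 11 h 8 min; less 45 min break → 10 h 23 min
Tue: 11:07 AM–6:17 PM = 7 h 10 min; less 45 min break → 6 h 25 min
Wed: 8:59 AM–4:20 PM = 7 h 21 min; less 45 min break → 6 h 36 min
Thu: 8:20 AM–7:48 PM = 11 h 28 min; less 45 min break → 10 h 43 min
Fri: 8:41 AM–1:51 PM = 5 h 10 min; less 45 min break → 4 h 25 min
Sat: 9:22 AM–5:38 PM = 8 h 16 min; less 45 min break → 7 h 31 min
Total worked: 46 h 3 min = 46.05 h.
Threshold 40 h → overtime 6 h 3 min, regular 40 h 0 min.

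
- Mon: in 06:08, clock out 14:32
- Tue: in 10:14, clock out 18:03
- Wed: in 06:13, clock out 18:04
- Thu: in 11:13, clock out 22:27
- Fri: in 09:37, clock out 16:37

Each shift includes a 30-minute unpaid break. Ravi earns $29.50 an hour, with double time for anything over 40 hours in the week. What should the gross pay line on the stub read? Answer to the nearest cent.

Mon: 06:08–14:32 = 8 h 24 min; less 30 min break → 7 h 54 min
Tue: 10:14–18:03 = 7 h 49 min; less 30 min break → 7 h 19 min
Wed: 06:13–18:04 = 11 h 51 min; less 30 min break → 11 h 21 min
Thu: 11:13–22:27 = 11 h 14 min; less 30 min break → 10 h 44 min
Fri: 09:37–16:37 = 7 h 0 min; less 30 min break → 6 h 30 min
Total worked: 43 h 48 min = 2628 min.
Regular 40 h 0 min = 2400 min at $29.50/h; overtime 3 h 48 min = 228 min at $59.00/h.
Pay = (2400 × $29.50 + 228 × $59.00) ÷ 60 = $1404.20.

$1404.20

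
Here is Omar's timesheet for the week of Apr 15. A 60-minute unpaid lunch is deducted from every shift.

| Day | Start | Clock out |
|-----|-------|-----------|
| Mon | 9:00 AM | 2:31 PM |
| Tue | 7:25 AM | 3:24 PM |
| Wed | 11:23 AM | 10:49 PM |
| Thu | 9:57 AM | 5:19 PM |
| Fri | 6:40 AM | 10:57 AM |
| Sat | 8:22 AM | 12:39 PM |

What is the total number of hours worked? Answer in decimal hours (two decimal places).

34.87 hours

Mon: 9:00 AM–2:31 PM = 5 h 31 min; less 60 min break → 4 h 31 min
Tue: 7:25 AM–3:24 PM = 7 h 59 min; less 60 min break → 6 h 59 min
Wed: 11:23 AM–10:49 PM = 11 h 26 min; less 60 min break → 10 h 26 min
Thu: 9:57 AM–5:19 PM = 7 h 22 min; less 60 min break → 6 h 22 min
Fri: 6:40 AM–10:57 AM = 4 h 17 min; less 60 min break → 3 h 17 min
Sat: 8:22 AM–12:39 PM = 4 h 17 min; less 60 min break → 3 h 17 min
Total: 4 h 31 min + 6 h 59 min + 10 h 26 min + 6 h 22 min + 3 h 17 min + 3 h 17 min = 34 h 52 min.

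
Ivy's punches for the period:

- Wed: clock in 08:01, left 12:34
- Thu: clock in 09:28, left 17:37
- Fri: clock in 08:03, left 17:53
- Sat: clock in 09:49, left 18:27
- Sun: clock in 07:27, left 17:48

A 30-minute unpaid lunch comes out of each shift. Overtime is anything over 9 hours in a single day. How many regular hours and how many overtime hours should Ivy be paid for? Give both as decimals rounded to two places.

Regular 37.83 hours, overtime 1.18 hours

Wed: 08:01–12:34 = 4 h 33 min; less 30 min break → 4 h 3 min
Thu: 09:28–17:37 = 8 h 9 min; less 30 min break → 7 h 39 min
Fri: 08:03–17:53 = 9 h 50 min; less 30 min break → 9 h 20 min
Sat: 09:49–18:27 = 8 h 38 min; less 30 min break → 8 h 8 min
Sun: 07:27–17:48 = 10 h 21 min; less 30 min break → 9 h 51 min
Wed reg 4 h 3 min / OT 0 h 0 min; Thu reg 7 h 39 min / OT 0 h 0 min; Fri reg 9 h 0 min / OT 0 h 20 min; Sat reg 8 h 8 min / OT 0 h 0 min; Sun reg 9 h 0 min / OT 0 h 51 min.
Totals: regular 37 h 50 min, overtime 1 h 11 min.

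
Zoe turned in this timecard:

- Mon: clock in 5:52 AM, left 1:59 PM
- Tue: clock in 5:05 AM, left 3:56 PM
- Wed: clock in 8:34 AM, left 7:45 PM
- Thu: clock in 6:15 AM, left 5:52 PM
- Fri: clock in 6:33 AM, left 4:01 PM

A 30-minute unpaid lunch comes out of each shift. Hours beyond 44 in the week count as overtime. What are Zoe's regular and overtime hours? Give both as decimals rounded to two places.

Regular 44.00 hours, overtime 4.73 hours

Mon: 5:52 AM–1:59 PM = 8 h 7 min; less 30 min break → 7 h 37 min
Tue: 5:05 AM–3:56 PM = 10 h 51 min; less 30 min break → 10 h 21 min
Wed: 8:34 AM–7:45 PM = 11 h 11 min; less 30 min break → 10 h 41 min
Thu: 6:15 AM–5:52 PM = 11 h 37 min; less 30 min break → 11 h 7 min
Fri: 6:33 AM–4:01 PM = 9 h 28 min; less 30 min break → 8 h 58 min
Total worked: 48 h 44 min = 48.73 h.
Threshold 44 h → overtime 4 h 44 min, regular 44 h 0 min.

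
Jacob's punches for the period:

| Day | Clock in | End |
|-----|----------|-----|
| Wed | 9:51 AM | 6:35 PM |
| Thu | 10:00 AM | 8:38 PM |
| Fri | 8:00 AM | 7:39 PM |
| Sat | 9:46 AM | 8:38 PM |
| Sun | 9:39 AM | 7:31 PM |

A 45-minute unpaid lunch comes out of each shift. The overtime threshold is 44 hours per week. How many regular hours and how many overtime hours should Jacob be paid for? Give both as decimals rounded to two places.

Regular 44.00 hours, overtime 4.00 hours

Wed: 9:51 AM–6:35 PM = 8 h 44 min; less 45 min break → 7 h 59 min
Thu: 10:00 AM–8:38 PM = 10 h 38 min; less 45 min break → 9 h 53 min
Fri: 8:00 AM–7:39 PM = 11 h 39 min; less 45 min break → 10 h 54 min
Sat: 9:46 AM–8:38 PM = 10 h 52 min; less 45 min break → 10 h 7 min
Sun: 9:39 AM–7:31 PM = 9 h 52 min; less 45 min break → 9 h 7 min
Total worked: 48 h 0 min = 48.00 h.
Threshold 44 h → overtime 4 h 0 min, regular 44 h 0 min.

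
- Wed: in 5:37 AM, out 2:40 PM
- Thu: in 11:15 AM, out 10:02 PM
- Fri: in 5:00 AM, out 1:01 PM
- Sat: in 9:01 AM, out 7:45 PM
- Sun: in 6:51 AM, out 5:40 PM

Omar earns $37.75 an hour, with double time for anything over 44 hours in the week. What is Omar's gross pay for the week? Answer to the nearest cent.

$2068.70

Wed: 5:37 AM–2:40 PM = 9 h 3 min
Thu: 11:15 AM–10:02 PM = 10 h 47 min
Fri: 5:00 AM–1:01 PM = 8 h 1 min
Sat: 9:01 AM–7:45 PM = 10 h 44 min
Sun: 6:51 AM–5:40 PM = 10 h 49 min
Total worked: 49 h 24 min = 2964 min.
Regular 44 h 0 min = 2640 min at $37.75/h; overtime 5 h 24 min = 324 min at $75.50/h.
Pay = (2640 × $37.75 + 324 × $75.50) ÷ 60 = $2068.70.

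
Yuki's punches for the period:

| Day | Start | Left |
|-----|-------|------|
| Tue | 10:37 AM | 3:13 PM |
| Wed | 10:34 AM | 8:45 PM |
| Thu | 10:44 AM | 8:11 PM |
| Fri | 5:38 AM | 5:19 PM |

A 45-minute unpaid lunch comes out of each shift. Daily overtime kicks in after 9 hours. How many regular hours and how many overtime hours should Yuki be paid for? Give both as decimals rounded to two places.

Regular 30.55 hours, overtime 2.37 hours

Tue: 10:37 AM–3:13 PM = 4 h 36 min; less 45 min break → 3 h 51 min
Wed: 10:34 AM–8:45 PM = 10 h 11 min; less 45 min break → 9 h 26 min
Thu: 10:44 AM–8:11 PM = 9 h 27 min; less 45 min break → 8 h 42 min
Fri: 5:38 AM–5:19 PM = 11 h 41 min; less 45 min break → 10 h 56 min
Tue reg 3 h 51 min / OT 0 h 0 min; Wed reg 9 h 0 min / OT 0 h 26 min; Thu reg 8 h 42 min / OT 0 h 0 min; Fri reg 9 h 0 min / OT 1 h 56 min.
Totals: regular 30 h 33 min, overtime 2 h 22 min.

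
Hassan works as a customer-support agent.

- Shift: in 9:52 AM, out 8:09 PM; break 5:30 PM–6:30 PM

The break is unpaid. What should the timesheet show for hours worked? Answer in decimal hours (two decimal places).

Shift: 9:52 AM–8:09 PM = 10 h 17 min; less 60 min break → 9 h 17 min

9.28 hours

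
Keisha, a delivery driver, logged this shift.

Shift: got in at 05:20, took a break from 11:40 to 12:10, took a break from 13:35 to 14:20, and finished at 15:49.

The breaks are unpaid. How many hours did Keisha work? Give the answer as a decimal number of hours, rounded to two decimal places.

Shift: 05:20–15:49 = 10 h 29 min; less 75 min break → 9 h 14 min

9.23 hours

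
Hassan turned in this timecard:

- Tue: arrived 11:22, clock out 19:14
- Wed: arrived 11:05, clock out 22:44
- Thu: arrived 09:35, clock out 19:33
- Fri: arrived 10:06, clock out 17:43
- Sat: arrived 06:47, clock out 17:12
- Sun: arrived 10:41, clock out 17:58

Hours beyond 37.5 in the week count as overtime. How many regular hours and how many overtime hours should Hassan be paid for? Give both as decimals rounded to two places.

Tue: 11:22–19:14 = 7 h 52 min
Wed: 11:05–22:44 = 11 h 39 min
Thu: 09:35–19:33 = 9 h 58 min
Fri: 10:06–17:43 = 7 h 37 min
Sat: 06:47–17:12 = 10 h 25 min
Sun: 10:41–17:58 = 7 h 17 min
Total worked: 54 h 48 min = 54.80 h.
Threshold 37.5 h → overtime 17 h 18 min, regular 37 h 30 min.

Regular 37.50 hours, overtime 17.30 hours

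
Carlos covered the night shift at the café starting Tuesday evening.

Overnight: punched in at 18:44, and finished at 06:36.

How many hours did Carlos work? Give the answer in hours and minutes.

Overnight: 18:44 → midnight = 5 h 16 min; midnight → 06:36 = 6 h 36 min; span 11 h 52 min

11 h 52 min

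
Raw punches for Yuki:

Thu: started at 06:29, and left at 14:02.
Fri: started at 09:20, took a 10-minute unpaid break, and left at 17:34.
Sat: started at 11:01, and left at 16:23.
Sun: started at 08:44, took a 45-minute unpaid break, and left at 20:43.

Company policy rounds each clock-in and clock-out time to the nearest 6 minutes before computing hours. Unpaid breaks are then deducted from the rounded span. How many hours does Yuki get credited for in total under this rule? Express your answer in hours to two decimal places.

Thu: in 06:29→06:30, out 14:02→14:00; 7 h 30 min
Fri: in 09:20→09:18, out 17:34→17:36; 8 h 18 min − 10 min = 8 h 8 min
Sat: in 11:01→11:00, out 16:23→16:24; 5 h 24 min
Sun: in 08:44→08:42, out 20:43→20:42; 12 h 0 min − 45 min = 11 h 15 min
Total credited: 32 h 17 min.

32.28 hours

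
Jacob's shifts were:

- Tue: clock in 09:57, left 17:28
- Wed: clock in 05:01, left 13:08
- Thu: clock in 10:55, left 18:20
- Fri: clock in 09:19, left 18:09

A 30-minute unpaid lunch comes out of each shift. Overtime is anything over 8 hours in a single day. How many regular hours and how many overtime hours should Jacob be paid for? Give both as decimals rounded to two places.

Tue: 09:57–17:28 = 7 h 31 min; less 30 min break → 7 h 1 min
Wed: 05:01–13:08 = 8 h 7 min; less 30 min break → 7 h 37 min
Thu: 10:55–18:20 = 7 h 25 min; less 30 min break → 6 h 55 min
Fri: 09:19–18:09 = 8 h 50 min; less 30 min break → 8 h 20 min
Tue reg 7 h 1 min / OT 0 h 0 min; Wed reg 7 h 37 min / OT 0 h 0 min; Thu reg 6 h 55 min / OT 0 h 0 min; Fri reg 8 h 0 min / OT 0 h 20 min.
Totals: regular 29 h 33 min, overtime 0 h 20 min.

Regular 29.55 hours, overtime 0.33 hours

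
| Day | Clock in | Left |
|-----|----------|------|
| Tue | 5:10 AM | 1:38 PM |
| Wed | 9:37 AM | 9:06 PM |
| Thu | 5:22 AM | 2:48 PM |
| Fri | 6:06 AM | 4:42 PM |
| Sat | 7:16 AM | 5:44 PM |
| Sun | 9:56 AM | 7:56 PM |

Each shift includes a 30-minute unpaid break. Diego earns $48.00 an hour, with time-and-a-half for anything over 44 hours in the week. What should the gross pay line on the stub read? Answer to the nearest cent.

$3080.40

Tue: 5:10 AM–1:38 PM = 8 h 28 min; less 30 min break → 7 h 58 min
Wed: 9:37 AM–9:06 PM = 11 h 29 min; less 30 min break → 10 h 59 min
Thu: 5:22 AM–2:48 PM = 9 h 26 min; less 30 min break → 8 h 56 min
Fri: 6:06 AM–4:42 PM = 10 h 36 min; less 30 min break → 10 h 6 min
Sat: 7:16 AM–5:44 PM = 10 h 28 min; less 30 min break → 9 h 58 min
Sun: 9:56 AM–7:56 PM = 10 h 0 min; less 30 min break → 9 h 30 min
Total worked: 57 h 27 min = 3447 min.
Regular 44 h 0 min = 2640 min at $48.00/h; overtime 13 h 27 min = 807 min at $72.00/h.
Pay = (2640 × $48.00 + 807 × $72.00) ÷ 60 = $3080.40.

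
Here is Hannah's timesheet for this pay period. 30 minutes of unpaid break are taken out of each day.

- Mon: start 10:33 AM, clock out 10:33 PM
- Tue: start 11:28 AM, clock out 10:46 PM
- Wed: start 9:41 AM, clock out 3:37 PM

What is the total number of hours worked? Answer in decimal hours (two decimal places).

27.73 hours

Mon: 10:33 AM–10:33 PM = 12 h 0 min; less 30 min break → 11 h 30 min
Tue: 11:28 AM–10:46 PM = 11 h 18 min; less 30 min break → 10 h 48 min
Wed: 9:41 AM–3:37 PM = 5 h 56 min; less 30 min break → 5 h 26 min
Total: 11 h 30 min + 10 h 48 min + 5 h 26 min = 27 h 44 min.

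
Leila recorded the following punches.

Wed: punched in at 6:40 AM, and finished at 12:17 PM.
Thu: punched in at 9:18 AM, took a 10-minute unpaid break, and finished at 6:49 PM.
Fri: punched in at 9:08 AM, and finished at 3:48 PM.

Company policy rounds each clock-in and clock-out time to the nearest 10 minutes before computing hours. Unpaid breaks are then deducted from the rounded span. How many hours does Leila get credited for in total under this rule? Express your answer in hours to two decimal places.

Wed: in 6:40 AM→6:40 AM, out 12:17 PM→12:20 PM; 5 h 40 min
Thu: in 9:18 AM→9:20 AM, out 6:49 PM→6:50 PM; 9 h 30 min − 10 min = 9 h 20 min
Fri: in 9:08 AM→9:10 AM, out 3:48 PM→3:50 PM; 6 h 40 min
Total credited: 21 h 40 min.

21.67 hours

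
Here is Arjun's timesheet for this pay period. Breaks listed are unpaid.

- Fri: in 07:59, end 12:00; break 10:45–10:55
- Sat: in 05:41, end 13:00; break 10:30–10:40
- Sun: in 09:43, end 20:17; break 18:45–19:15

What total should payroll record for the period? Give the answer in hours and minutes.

21 h 4 min

Fri: 07:59–12:00 = 4 h 1 min; less 10 min break → 3 h 51 min
Sat: 05:41–13:00 = 7 h 19 min; less 10 min break → 7 h 9 min
Sun: 09:43–20:17 = 10 h 34 min; less 30 min break → 10 h 4 min
Total: 3 h 51 min + 7 h 9 min + 10 h 4 min = 21 h 4 min.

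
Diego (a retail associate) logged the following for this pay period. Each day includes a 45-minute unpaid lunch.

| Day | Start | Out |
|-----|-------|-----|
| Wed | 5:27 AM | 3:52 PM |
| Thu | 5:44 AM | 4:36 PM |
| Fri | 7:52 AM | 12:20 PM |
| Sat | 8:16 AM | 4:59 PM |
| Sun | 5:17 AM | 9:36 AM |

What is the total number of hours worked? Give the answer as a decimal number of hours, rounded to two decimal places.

35.03 hours

Wed: 5:27 AM–3:52 PM = 10 h 25 min; less 45 min break → 9 h 40 min
Thu: 5:44 AM–4:36 PM = 10 h 52 min; less 45 min break → 10 h 7 min
Fri: 7:52 AM–12:20 PM = 4 h 28 min; less 45 min break → 3 h 43 min
Sat: 8:16 AM–4:59 PM = 8 h 43 min; less 45 min break → 7 h 58 min
Sun: 5:17 AM–9:36 AM = 4 h 19 min; less 45 min break → 3 h 34 min
Total: 9 h 40 min + 10 h 7 min + 3 h 43 min + 7 h 58 min + 3 h 34 min = 35 h 2 min.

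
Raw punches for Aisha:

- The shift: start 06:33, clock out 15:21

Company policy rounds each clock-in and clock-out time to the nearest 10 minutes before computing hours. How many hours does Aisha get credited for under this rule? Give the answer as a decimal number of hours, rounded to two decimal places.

8.83 hours

The shift: in 06:33→06:30, out 15:21→15:20; 8 h 50 min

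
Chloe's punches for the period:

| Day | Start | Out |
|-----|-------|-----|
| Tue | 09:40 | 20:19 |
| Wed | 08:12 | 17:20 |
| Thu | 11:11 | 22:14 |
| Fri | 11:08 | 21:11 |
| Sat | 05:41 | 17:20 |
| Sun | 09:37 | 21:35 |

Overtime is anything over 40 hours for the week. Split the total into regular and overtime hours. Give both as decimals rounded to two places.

Tue: 09:40–20:19 = 10 h 39 min
Wed: 08:12–17:20 = 9 h 8 min
Thu: 11:11–22:14 = 11 h 3 min
Fri: 11:08–21:11 = 10 h 3 min
Sat: 05:41–17:20 = 11 h 39 min
Sun: 09:37–21:35 = 11 h 58 min
Total worked: 64 h 30 min = 64.50 h.
Threshold 40 h → overtime 24 h 30 min, regular 40 h 0 min.

Regular 40.00 hours, overtime 24.50 hours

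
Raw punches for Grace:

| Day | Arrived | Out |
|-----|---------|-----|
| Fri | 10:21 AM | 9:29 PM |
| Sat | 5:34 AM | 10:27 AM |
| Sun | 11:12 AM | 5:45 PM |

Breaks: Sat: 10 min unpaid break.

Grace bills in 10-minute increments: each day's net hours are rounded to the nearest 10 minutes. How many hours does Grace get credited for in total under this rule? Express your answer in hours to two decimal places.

22.33 hours

Fri: 10:21 AM–9:29 PM = 11 h 8 min → rounds to 11 h 10 min
Sat: 5:34 AM–10:27 AM = 4 h 53 min − 10 min = 4 h 43 min → rounds to 4 h 40 min
Sun: 11:12 AM–5:45 PM = 6 h 33 min → rounds to 6 h 30 min
Total credited: 22 h 20 min.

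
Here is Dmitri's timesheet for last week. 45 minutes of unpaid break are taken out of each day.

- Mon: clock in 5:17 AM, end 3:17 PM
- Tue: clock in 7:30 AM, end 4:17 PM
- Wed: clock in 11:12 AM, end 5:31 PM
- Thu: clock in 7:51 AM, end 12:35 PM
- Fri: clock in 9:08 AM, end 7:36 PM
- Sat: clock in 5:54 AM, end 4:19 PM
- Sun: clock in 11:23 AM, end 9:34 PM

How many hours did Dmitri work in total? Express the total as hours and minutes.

Mon: 5:17 AM–3:17 PM = 10 h 0 min; less 45 min break → 9 h 15 min
Tue: 7:30 AM–4:17 PM = 8 h 47 min; less 45 min break → 8 h 2 min
Wed: 11:12 AM–5:31 PM = 6 h 19 min; less 45 min break → 5 h 34 min
Thu: 7:51 AM–12:35 PM = 4 h 44 min; less 45 min break → 3 h 59 min
Fri: 9:08 AM–7:36 PM = 10 h 28 min; less 45 min break → 9 h 43 min
Sat: 5:54 AM–4:19 PM = 10 h 25 min; less 45 min break → 9 h 40 min
Sun: 11:23 AM–9:34 PM = 10 h 11 min; less 45 min break → 9 h 26 min
Total: 9 h 15 min + 8 h 2 min + 5 h 34 min + 3 h 59 min + 9 h 43 min + 9 h 40 min + 9 h 26 min = 55 h 39 min.

55 h 39 min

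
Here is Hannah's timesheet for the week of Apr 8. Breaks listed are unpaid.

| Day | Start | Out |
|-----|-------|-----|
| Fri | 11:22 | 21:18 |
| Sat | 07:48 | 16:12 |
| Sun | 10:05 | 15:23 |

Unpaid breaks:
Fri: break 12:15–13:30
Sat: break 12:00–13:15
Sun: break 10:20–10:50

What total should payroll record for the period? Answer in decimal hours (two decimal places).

Fri: 11:22–21:18 = 9 h 56 min; less 75 min break → 8 h 41 min
Sat: 07:48–16:12 = 8 h 24 min; less 75 min break → 7 h 9 min
Sun: 10:05–15:23 = 5 h 18 min; less 30 min break → 4 h 48 min
Total: 8 h 41 min + 7 h 9 min + 4 h 48 min = 20 h 38 min.

20.63 hours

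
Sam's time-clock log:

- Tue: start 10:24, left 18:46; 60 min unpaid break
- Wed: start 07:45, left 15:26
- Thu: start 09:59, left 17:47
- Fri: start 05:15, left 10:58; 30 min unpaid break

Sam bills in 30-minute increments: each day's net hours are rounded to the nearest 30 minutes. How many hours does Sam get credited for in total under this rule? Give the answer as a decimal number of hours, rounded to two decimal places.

Tue: 10:24–18:46 = 8 h 22 min − 60 min = 7 h 22 min → rounds to 7 h 30 min
Wed: 07:45–15:26 = 7 h 41 min → rounds to 7 h 30 min
Thu: 09:59–17:47 = 7 h 48 min → rounds to 8 h 0 min
Fri: 05:15–10:58 = 5 h 43 min − 30 min = 5 h 13 min → rounds to 5 h 0 min
Total credited: 28 h 0 min.

28.00 hours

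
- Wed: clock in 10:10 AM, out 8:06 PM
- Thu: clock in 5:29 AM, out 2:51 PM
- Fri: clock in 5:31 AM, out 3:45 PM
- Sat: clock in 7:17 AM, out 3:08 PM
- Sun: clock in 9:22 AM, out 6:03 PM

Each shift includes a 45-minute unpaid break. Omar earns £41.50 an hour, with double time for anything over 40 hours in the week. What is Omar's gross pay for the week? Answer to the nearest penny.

Wed: 10:10 AM–8:06 PM = 9 h 56 min; less 45 min break → 9 h 11 min
Thu: 5:29 AM–2:51 PM = 9 h 22 min; less 45 min break → 8 h 37 min
Fri: 5:31 AM–3:45 PM = 10 h 14 min; less 45 min break → 9 h 29 min
Sat: 7:17 AM–3:08 PM = 7 h 51 min; less 45 min break → 7 h 6 min
Sun: 9:22 AM–6:03 PM = 8 h 41 min; less 45 min break → 7 h 56 min
Total worked: 42 h 19 min = 2539 min.
Regular 40 h 0 min = 2400 min at £41.50/h; overtime 2 h 19 min = 139 min at £83.00/h.
Pay = (2400 × £41.50 + 139 × £83.00) ÷ 60 = £1852.28.

£1852.28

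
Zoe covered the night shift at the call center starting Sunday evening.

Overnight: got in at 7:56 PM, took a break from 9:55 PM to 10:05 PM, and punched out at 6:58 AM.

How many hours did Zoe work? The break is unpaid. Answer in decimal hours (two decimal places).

Overnight: 7:56 PM → midnight = 4 h 4 min; midnight → 6:58 AM = 6 h 58 min; span 11 h 2 min; less 10 min break → 10 h 52 min

10.87 hours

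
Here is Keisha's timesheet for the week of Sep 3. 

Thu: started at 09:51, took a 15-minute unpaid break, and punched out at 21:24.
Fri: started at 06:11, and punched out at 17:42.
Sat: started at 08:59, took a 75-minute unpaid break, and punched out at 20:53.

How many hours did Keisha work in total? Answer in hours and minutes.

33 h 28 min

Thu: 09:51–21:24 = 11 h 33 min; less 15 min break → 11 h 18 min
Fri: 06:11–17:42 = 11 h 31 min
Sat: 08:59–20:53 = 11 h 54 min; less 75 min break → 10 h 39 min
Total: 11 h 18 min + 11 h 31 min + 10 h 39 min = 33 h 28 min.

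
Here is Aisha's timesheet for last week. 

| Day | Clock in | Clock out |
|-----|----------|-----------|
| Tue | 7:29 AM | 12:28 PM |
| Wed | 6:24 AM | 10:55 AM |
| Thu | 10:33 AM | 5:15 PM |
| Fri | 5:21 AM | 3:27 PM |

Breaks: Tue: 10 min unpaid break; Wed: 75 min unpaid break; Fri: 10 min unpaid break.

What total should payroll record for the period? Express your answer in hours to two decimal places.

Tue: 7:29 AM–12:28 PM = 4 h 59 min; less 10 min break → 4 h 49 min
Wed: 6:24 AM–10:55 AM = 4 h 31 min; less 75 min break → 3 h 16 min
Thu: 10:33 AM–5:15 PM = 6 h 42 min
Fri: 5:21 AM–3:27 PM = 10 h 6 min; less 10 min break → 9 h 56 min
Total: 4 h 49 min + 3 h 16 min + 6 h 42 min + 9 h 56 min = 24 h 43 min.

24.72 hours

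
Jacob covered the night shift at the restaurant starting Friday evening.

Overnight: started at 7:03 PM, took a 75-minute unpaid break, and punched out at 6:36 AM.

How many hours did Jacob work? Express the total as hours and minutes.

10 h 18 min

Overnight: 7:03 PM → midnight = 4 h 57 min; midnight → 6:36 AM = 6 h 36 min; span 11 h 33 min; less 75 min break → 10 h 18 min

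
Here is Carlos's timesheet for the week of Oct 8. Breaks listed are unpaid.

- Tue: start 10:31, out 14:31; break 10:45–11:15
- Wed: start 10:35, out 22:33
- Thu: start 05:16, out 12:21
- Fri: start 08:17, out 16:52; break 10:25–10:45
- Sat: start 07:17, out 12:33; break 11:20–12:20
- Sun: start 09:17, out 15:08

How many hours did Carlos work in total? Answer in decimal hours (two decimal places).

40.92 hours

Tue: 10:31–14:31 = 4 h 0 min; less 30 min break → 3 h 30 min
Wed: 10:35–22:33 = 11 h 58 min
Thu: 05:16–12:21 = 7 h 5 min
Fri: 08:17–16:52 = 8 h 35 min; less 20 min break → 8 h 15 min
Sat: 07:17–12:33 = 5 h 16 min; less 60 min break → 4 h 16 min
Sun: 09:17–15:08 = 5 h 51 min
Total: 3 h 30 min + 11 h 58 min + 7 h 5 min + 8 h 15 min + 4 h 16 min + 5 h 51 min = 40 h 55 min.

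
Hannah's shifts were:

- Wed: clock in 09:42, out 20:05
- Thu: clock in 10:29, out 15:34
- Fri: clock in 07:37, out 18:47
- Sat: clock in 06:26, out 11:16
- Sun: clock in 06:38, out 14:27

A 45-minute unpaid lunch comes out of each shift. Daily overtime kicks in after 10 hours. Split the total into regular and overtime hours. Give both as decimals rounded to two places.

Regular 35.12 hours, overtime 0.42 hours

Wed: 09:42–20:05 = 10 h 23 min; less 45 min break → 9 h 38 min
Thu: 10:29–15:34 = 5 h 5 min; less 45 min break → 4 h 20 min
Fri: 07:37–18:47 = 11 h 10 min; less 45 min break → 10 h 25 min
Sat: 06:26–11:16 = 4 h 50 min; less 45 min break → 4 h 5 min
Sun: 06:38–14:27 = 7 h 49 min; less 45 min break → 7 h 4 min
Wed reg 9 h 38 min / OT 0 h 0 min; Thu reg 4 h 20 min / OT 0 h 0 min; Fri reg 10 h 0 min / OT 0 h 25 min; Sat reg 4 h 5 min / OT 0 h 0 min; Sun reg 7 h 4 min / OT 0 h 0 min.
Totals: regular 35 h 7 min, overtime 0 h 25 min.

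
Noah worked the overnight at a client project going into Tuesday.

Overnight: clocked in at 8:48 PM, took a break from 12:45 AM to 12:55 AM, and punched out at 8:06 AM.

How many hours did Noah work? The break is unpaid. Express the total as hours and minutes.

11 h 8 min

Overnight: 8:48 PM → midnight = 3 h 12 min; midnight → 8:06 AM = 8 h 6 min; span 11 h 18 min; less 10 min break → 11 h 8 min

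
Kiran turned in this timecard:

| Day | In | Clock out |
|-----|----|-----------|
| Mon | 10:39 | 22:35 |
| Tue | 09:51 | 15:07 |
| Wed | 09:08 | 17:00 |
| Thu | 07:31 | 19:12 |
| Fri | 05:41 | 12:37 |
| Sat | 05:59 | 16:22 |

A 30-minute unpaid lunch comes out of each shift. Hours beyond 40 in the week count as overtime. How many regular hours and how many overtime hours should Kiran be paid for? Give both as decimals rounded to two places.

Mon: 10:39–22:35 = 11 h 56 min; less 30 min break → 11 h 26 min
Tue: 09:51–15:07 = 5 h 16 min; less 30 min break → 4 h 46 min
Wed: 09:08–17:00 = 7 h 52 min; less 30 min break → 7 h 22 min
Thu: 07:31–19:12 = 11 h 41 min; less 30 min break → 11 h 11 min
Fri: 05:41–12:37 = 6 h 56 min; less 30 min break → 6 h 26 min
Sat: 05:59–16:22 = 10 h 23 min; less 30 min break → 9 h 53 min
Total worked: 51 h 4 min = 51.07 h.
Threshold 40 h → overtime 11 h 4 min, regular 40 h 0 min.

Regular 40.00 hours, overtime 11.07 hours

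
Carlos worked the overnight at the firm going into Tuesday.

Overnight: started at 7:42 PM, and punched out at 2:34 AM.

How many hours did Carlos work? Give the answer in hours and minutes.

Overnight: 7:42 PM → midnight = 4 h 18 min; midnight → 2:34 AM = 2 h 34 min; span 6 h 52 min

6 h 52 min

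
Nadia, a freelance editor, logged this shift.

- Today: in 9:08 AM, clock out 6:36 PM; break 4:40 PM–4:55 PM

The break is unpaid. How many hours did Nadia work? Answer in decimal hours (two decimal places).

9.22 hours

Today: 9:08 AM–6:36 PM = 9 h 28 min; less 15 min break → 9 h 13 min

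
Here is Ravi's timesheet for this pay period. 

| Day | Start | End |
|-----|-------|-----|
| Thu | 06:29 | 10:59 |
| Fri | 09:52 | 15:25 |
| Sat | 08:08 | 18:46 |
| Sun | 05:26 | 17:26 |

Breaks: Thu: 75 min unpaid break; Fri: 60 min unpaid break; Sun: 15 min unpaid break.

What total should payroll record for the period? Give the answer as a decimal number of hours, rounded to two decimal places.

Thu: 06:29–10:59 = 4 h 30 min; less 75 min break → 3 h 15 min
Fri: 09:52–15:25 = 5 h 33 min; less 60 min break → 4 h 33 min
Sat: 08:08–18:46 = 10 h 38 min
Sun: 05:26–17:26 = 12 h 0 min; less 15 min break → 11 h 45 min
Total: 3 h 15 min + 4 h 33 min + 10 h 38 min + 11 h 45 min = 30 h 11 min.

30.18 hours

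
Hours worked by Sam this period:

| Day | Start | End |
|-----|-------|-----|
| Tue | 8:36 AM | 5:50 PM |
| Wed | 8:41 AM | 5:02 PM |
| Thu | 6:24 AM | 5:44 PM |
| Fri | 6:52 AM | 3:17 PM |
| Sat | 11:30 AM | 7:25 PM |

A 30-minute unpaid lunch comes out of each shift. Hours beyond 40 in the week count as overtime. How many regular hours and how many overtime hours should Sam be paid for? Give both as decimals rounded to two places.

Tue: 8:36 AM–5:50 PM = 9 h 14 min; less 30 min break → 8 h 44 min
Wed: 8:41 AM–5:02 PM = 8 h 21 min; less 30 min break → 7 h 51 min
Thu: 6:24 AM–5:44 PM = 11 h 20 min; less 30 min break → 10 h 50 min
Fri: 6:52 AM–3:17 PM = 8 h 25 min; less 30 min break → 7 h 55 min
Sat: 11:30 AM–7:25 PM = 7 h 55 min; less 30 min break → 7 h 25 min
Total worked: 42 h 45 min = 42.75 h.
Threshold 40 h → overtime 2 h 45 min, regular 40 h 0 min.

Regular 40.00 hours, overtime 2.75 hours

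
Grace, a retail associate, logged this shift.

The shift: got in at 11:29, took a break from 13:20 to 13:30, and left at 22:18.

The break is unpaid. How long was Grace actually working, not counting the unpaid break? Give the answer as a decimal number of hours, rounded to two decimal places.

10.65 hours

The shift: 11:29–22:18 = 10 h 49 min; less 10 min break → 10 h 39 min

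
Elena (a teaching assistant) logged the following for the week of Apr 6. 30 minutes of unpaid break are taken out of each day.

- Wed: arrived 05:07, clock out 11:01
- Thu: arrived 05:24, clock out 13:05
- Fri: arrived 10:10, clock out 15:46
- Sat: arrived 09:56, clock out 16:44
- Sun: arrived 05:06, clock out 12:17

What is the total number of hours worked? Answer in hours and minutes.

Wed: 05:07–11:01 = 5 h 54 min; less 30 min break → 5 h 24 min
Thu: 05:24–13:05 = 7 h 41 min; less 30 min break → 7 h 11 min
Fri: 10:10–15:46 = 5 h 36 min; less 30 min break → 5 h 6 min
Sat: 09:56–16:44 = 6 h 48 min; less 30 min break → 6 h 18 min
Sun: 05:06–12:17 = 7 h 11 min; less 30 min break → 6 h 41 min
Total: 5 h 24 min + 7 h 11 min + 5 h 6 min + 6 h 18 min + 6 h 41 min = 30 h 40 min.

30 h 40 min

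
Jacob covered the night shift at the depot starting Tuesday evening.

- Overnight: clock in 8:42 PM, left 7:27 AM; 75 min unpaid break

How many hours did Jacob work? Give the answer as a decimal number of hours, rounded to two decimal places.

9.50 hours

Overnight: 8:42 PM → midnight = 3 h 18 min; midnight → 7:27 AM = 7 h 27 min; span 10 h 45 min; less 75 min break → 9 h 30 min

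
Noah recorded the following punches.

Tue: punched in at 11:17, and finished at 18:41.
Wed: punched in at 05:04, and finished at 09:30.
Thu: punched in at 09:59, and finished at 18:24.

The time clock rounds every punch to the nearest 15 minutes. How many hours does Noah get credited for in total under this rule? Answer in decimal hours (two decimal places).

Tue: in 11:17→11:15, out 18:41→18:45; 7 h 30 min
Wed: in 05:04→05:00, out 09:30→09:30; 4 h 30 min
Thu: in 09:59→10:00, out 18:24→18:30; 8 h 30 min
Total credited: 20 h 30 min.

20.50 hours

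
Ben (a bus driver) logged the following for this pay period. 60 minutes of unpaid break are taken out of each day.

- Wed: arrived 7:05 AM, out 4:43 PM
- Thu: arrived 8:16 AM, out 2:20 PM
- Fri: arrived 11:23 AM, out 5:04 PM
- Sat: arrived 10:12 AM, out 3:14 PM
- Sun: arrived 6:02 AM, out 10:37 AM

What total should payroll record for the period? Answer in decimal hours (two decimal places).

Wed: 7:05 AM–4:43 PM = 9 h 38 min; less 60 min break → 8 h 38 min
Thu: 8:16 AM–2:20 PM = 6 h 4 min; less 60 min break → 5 h 4 min
Fri: 11:23 AM–5:04 PM = 5 h 41 min; less 60 min break → 4 h 41 min
Sat: 10:12 AM–3:14 PM = 5 h 2 min; less 60 min break → 4 h 2 min
Sun: 6:02 AM–10:37 AM = 4 h 35 min; less 60 min break → 3 h 35 min
Total: 8 h 38 min + 5 h 4 min + 4 h 41 min + 4 h 2 min + 3 h 35 min = 26 h 0 min.

26.00 hours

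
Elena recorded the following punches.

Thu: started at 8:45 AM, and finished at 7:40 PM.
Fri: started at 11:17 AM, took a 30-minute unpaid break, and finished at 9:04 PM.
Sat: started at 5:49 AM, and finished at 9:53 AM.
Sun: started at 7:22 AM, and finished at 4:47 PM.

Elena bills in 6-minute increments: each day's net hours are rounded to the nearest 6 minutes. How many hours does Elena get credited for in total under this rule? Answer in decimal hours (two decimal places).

Thu: 8:45 AM–7:40 PM = 10 h 55 min → rounds to 10 h 54 min
Fri: 11:17 AM–9:04 PM = 9 h 47 min − 30 min = 9 h 17 min → rounds to 9 h 18 min
Sat: 5:49 AM–9:53 AM = 4 h 4 min → rounds to 4 h 6 min
Sun: 7:22 AM–4:47 PM = 9 h 25 min → rounds to 9 h 24 min
Total credited: 33 h 42 min.

33.70 hours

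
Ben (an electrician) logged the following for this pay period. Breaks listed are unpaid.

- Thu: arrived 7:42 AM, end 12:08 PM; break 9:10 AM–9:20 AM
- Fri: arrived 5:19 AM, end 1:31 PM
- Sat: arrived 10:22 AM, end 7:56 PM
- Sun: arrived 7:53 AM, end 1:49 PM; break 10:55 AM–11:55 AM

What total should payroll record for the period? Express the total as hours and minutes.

Thu: 7:42 AM–12:08 PM = 4 h 26 min; less 10 min break → 4 h 16 min
Fri: 5:19 AM–1:31 PM = 8 h 12 min
Sat: 10:22 AM–7:56 PM = 9 h 34 min
Sun: 7:53 AM–1:49 PM = 5 h 56 min; less 60 min break → 4 h 56 min
Total: 4 h 16 min + 8 h 12 min + 9 h 34 min + 4 h 56 min = 26 h 58 min.

26 h 58 min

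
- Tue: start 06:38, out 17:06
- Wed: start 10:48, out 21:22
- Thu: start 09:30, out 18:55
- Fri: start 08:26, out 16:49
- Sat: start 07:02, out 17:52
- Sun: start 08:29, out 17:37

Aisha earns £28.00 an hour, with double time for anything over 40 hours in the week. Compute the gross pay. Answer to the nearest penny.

£2172.80

Tue: 06:38–17:06 = 10 h 28 min
Wed: 10:48–21:22 = 10 h 34 min
Thu: 09:30–18:55 = 9 h 25 min
Fri: 08:26–16:49 = 8 h 23 min
Sat: 07:02–17:52 = 10 h 50 min
Sun: 08:29–17:37 = 9 h 8 min
Total worked: 58 h 48 min = 3528 min.
Regular 40 h 0 min = 2400 min at £28.00/h; overtime 18 h 48 min = 1128 min at £56.00/h.
Pay = (2400 × £28.00 + 1128 × £56.00) ÷ 60 = £2172.80.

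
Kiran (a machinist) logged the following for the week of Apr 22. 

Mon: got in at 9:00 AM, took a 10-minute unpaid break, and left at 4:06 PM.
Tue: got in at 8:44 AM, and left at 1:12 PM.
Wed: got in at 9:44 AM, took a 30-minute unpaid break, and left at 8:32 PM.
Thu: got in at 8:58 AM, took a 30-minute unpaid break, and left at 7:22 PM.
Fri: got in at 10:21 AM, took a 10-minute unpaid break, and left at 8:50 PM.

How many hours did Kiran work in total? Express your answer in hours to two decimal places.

41.92 hours

Mon: 9:00 AM–4:06 PM = 7 h 6 min; less 10 min break → 6 h 56 min
Tue: 8:44 AM–1:12 PM = 4 h 28 min
Wed: 9:44 AM–8:32 PM = 10 h 48 min; less 30 min break → 10 h 18 min
Thu: 8:58 AM–7:22 PM = 10 h 24 min; less 30 min break → 9 h 54 min
Fri: 10:21 AM–8:50 PM = 10 h 29 min; less 10 min break → 10 h 19 min
Total: 6 h 56 min + 4 h 28 min + 10 h 18 min + 9 h 54 min + 10 h 19 min = 41 h 55 min.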